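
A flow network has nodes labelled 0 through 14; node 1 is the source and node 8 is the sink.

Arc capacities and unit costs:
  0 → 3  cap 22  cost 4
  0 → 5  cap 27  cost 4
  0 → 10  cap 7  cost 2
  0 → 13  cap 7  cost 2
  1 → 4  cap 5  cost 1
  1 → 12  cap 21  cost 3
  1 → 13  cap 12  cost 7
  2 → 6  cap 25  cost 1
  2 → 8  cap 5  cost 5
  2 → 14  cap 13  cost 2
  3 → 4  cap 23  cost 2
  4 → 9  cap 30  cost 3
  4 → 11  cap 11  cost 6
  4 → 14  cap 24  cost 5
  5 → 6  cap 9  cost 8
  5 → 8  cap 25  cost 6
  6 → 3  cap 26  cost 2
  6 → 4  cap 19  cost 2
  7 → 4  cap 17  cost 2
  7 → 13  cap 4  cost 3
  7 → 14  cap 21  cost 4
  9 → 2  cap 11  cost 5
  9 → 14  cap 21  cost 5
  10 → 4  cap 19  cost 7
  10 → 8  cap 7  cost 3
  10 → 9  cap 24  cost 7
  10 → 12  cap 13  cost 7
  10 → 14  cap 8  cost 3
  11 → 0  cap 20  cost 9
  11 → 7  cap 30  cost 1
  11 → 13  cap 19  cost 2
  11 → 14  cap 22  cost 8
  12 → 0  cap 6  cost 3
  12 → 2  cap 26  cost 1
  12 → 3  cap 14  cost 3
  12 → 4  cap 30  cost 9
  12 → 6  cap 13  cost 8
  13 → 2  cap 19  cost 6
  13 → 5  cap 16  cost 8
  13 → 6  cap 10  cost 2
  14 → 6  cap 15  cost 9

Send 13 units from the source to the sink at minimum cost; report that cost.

Minimum cost for 13 units: 153

shortest-cost path #1: 1→12→2→8 push 5 @ unit cost 9 (adds 45)
shortest-cost path #2: 1→12→0→10→8 push 6 @ unit cost 11 (adds 66)
shortest-cost path #3: 1→13→5→8 push 2 @ unit cost 21 (adds 42)
total cost = 153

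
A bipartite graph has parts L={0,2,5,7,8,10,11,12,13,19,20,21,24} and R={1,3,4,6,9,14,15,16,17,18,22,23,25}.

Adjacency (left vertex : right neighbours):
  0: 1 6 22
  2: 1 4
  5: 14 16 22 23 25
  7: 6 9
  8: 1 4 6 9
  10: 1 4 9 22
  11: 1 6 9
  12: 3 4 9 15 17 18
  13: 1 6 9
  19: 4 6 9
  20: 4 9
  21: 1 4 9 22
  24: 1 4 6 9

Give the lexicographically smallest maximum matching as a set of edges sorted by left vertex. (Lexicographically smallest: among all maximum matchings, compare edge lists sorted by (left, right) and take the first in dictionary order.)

Lex-smallest maximum matching: {(0,1), (2,4), (5,14), (7,6), (8,9), (10,22), (12,3)}

|M| = 7 (so the lex-smallest maximum matching has 7 edges)
process left vertices in ascending order; for each, take the smallest-labelled available neighbour that still permits 7 edges overall, or leave it unmatched if none does
lex-smallest matching: {0-1, 2-4, 5-14, 7-6, 8-9, 10-22, 12-3}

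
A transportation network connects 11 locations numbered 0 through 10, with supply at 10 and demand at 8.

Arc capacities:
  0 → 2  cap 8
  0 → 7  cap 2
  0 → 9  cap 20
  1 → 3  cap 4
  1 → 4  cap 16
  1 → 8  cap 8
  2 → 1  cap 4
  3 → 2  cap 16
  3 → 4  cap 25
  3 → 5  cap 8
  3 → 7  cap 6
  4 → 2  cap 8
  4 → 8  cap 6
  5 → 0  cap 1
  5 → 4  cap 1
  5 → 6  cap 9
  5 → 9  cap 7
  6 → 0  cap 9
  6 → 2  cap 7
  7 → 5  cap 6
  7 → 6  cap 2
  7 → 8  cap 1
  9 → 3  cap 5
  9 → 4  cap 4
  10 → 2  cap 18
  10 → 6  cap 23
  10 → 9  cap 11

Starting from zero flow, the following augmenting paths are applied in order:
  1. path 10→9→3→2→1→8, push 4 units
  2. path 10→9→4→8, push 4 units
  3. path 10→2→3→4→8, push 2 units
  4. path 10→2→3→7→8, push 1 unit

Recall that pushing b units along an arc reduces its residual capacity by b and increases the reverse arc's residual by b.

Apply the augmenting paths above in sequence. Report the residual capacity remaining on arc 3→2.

Residual capacity of (3,2): 15

after path 1 (10→9→3→2→1→8, push 4): res(3,2)=12
after path 2 (10→9→4→8, push 4): res(3,2)=12
after path 3 (10→2→3→4→8, push 2): res(3,2)=14
after path 4 (10→2→3→7→8, push 1): res(3,2)=15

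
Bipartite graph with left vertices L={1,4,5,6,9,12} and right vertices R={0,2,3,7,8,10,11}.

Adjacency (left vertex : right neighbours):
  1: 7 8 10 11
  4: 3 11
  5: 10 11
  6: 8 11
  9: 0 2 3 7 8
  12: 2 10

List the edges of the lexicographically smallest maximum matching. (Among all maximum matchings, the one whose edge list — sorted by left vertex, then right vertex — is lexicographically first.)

Lex-smallest maximum matching: {(1,7), (4,3), (5,10), (6,8), (9,0), (12,2)}

|M| = 6 (so the lex-smallest maximum matching has 6 edges)
process left vertices in ascending order; for each, take the smallest-labelled available neighbour that still permits 6 edges overall, or leave it unmatched if none does
lex-smallest matching: {1-7, 4-3, 5-10, 6-8, 9-0, 12-2}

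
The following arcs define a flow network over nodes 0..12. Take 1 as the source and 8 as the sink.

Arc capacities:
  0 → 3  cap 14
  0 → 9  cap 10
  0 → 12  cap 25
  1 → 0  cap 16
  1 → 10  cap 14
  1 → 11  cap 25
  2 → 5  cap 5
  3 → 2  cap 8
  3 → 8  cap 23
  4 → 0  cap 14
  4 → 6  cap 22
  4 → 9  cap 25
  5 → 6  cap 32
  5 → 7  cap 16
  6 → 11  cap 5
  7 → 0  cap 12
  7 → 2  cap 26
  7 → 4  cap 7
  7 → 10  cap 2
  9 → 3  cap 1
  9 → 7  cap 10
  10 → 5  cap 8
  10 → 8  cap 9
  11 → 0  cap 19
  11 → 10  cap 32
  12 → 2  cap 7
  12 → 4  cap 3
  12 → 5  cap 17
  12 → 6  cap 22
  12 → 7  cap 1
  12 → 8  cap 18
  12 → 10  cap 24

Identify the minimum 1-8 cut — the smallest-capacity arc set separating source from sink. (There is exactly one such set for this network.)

augment #1: 1→10→8 push 9
augment #2: 1→0→3→8 push 14
augment #3: 1→0→12→8 push 2
augment #4: 1→11→0→12→8 push 16
augment #5: 1→11→0→9→3→8 push 1
max flow = 42; residual-reachable set from 1 gives S-side
cut edges (S→T): {(0,3), (9,3), (10,8), (12,8)} total cap 42

Min-cut arcs: {(0,3), (9,3), (10,8), (12,8)} (total capacity 42)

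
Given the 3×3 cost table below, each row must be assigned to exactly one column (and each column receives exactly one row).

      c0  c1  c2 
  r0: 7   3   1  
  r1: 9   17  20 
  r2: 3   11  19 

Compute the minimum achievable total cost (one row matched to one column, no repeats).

Minimum assignment cost: 21

one of 2 optimal assignments: row0→col2 (cost 1), row1→col0 (cost 9), row2→col1 (cost 11)
total = 1 + 9 + 11 = 21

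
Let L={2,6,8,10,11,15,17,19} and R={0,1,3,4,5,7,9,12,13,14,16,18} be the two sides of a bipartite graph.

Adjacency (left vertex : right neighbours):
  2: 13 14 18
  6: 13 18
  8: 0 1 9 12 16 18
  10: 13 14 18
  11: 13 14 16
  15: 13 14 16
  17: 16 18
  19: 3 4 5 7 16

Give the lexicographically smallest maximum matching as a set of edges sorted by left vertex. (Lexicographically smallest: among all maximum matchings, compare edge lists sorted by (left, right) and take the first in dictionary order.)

|M| = 6 (so the lex-smallest maximum matching has 6 edges)
process left vertices in ascending order; for each, take the smallest-labelled available neighbour that still permits 6 edges overall, or leave it unmatched if none does
lex-smallest matching: {2-13, 6-18, 8-0, 10-14, 11-16, 19-3}

Lex-smallest maximum matching: {(2,13), (6,18), (8,0), (10,14), (11,16), (19,3)}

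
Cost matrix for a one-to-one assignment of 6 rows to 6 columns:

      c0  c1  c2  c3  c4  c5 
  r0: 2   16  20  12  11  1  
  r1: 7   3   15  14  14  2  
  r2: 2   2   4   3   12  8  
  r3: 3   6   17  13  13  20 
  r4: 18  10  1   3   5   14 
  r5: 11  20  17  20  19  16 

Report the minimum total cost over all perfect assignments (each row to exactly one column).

optimal assignment: row0→col5 (cost 1), row1→col1 (cost 3), row2→col3 (cost 3), row3→col0 (cost 3), row4→col2 (cost 1), row5→col4 (cost 19)
total = 1 + 3 + 3 + 3 + 1 + 19 = 30

Minimum assignment cost: 30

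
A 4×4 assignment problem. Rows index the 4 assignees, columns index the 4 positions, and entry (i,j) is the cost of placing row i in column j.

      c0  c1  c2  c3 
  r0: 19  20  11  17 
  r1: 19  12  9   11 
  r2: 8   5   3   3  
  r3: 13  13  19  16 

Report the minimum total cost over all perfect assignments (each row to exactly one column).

Minimum assignment cost: 39

optimal assignment: row0→col2 (cost 11), row1→col1 (cost 12), row2→col3 (cost 3), row3→col0 (cost 13)
total = 11 + 12 + 3 + 13 = 39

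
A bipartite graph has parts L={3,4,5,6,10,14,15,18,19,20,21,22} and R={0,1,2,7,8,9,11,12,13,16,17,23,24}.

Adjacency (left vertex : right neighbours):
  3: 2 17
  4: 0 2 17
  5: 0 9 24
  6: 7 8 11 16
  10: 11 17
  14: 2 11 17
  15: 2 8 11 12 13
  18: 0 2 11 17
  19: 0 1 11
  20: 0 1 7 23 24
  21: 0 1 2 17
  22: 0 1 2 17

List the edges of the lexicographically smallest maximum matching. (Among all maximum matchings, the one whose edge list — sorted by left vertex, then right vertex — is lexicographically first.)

|M| = 9 (so the lex-smallest maximum matching has 9 edges)
process left vertices in ascending order; for each, take the smallest-labelled available neighbour that still permits 9 edges overall, or leave it unmatched if none does
lex-smallest matching: {3-2, 4-0, 5-9, 6-7, 10-11, 14-17, 15-8, 19-1, 20-23}

Lex-smallest maximum matching: {(3,2), (4,0), (5,9), (6,7), (10,11), (14,17), (15,8), (19,1), (20,23)}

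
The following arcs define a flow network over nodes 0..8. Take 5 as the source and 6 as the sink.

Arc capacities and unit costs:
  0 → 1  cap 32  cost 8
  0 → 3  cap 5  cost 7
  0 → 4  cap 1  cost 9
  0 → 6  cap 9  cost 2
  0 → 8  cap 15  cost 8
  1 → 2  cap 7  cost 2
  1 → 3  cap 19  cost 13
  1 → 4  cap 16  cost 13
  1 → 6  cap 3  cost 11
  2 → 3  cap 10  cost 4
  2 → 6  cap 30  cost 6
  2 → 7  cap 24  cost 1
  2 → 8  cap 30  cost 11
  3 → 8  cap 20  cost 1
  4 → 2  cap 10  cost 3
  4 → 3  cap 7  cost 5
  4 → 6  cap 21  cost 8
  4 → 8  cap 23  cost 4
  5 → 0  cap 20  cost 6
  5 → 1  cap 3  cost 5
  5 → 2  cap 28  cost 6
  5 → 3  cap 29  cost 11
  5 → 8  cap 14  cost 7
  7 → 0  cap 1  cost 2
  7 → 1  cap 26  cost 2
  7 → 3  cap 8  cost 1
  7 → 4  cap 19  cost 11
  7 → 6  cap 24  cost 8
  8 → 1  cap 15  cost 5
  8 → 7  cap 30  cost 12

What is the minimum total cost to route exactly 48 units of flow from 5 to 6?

shortest-cost path #1: 5→0→6 push 9 @ unit cost 8 (adds 72)
shortest-cost path #2: 5→2→6 push 28 @ unit cost 12 (adds 336)
shortest-cost path #3: 5→1→2→6 push 2 @ unit cost 13 (adds 26)
shortest-cost path #4: 5→1→6 push 1 @ unit cost 16 (adds 16)
shortest-cost path #5: 5→8→1→6 push 2 @ unit cost 23 (adds 46)
shortest-cost path #6: 5→0→4→6 push 1 @ unit cost 23 (adds 23)
shortest-cost path #7: 5→8→1→2→7→6 push 5 @ unit cost 23 (adds 115)
total cost = 634

Minimum cost for 48 units: 634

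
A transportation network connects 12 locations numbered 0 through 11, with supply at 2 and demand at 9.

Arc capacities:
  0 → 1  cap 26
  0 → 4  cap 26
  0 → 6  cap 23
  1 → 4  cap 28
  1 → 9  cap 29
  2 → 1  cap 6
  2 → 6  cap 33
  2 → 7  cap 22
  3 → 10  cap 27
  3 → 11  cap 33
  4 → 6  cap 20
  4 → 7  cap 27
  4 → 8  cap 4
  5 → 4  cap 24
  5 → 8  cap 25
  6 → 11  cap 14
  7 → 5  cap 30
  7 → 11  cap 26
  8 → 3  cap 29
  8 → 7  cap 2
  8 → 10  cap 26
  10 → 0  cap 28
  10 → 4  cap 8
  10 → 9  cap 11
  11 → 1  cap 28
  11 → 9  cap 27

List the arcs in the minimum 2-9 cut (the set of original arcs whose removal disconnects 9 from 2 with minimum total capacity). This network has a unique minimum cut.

Min-cut arcs: {(2,1), (2,7), (6,11)} (total capacity 42)

augment #1: 2→1→9 push 6
augment #2: 2→6→11→9 push 14
augment #3: 2→7→11→9 push 13
augment #4: 2→7→11→1→9 push 9
max flow = 42; residual-reachable set from 2 gives S-side
cut edges (S→T): {(2,1), (2,7), (6,11)} total cap 42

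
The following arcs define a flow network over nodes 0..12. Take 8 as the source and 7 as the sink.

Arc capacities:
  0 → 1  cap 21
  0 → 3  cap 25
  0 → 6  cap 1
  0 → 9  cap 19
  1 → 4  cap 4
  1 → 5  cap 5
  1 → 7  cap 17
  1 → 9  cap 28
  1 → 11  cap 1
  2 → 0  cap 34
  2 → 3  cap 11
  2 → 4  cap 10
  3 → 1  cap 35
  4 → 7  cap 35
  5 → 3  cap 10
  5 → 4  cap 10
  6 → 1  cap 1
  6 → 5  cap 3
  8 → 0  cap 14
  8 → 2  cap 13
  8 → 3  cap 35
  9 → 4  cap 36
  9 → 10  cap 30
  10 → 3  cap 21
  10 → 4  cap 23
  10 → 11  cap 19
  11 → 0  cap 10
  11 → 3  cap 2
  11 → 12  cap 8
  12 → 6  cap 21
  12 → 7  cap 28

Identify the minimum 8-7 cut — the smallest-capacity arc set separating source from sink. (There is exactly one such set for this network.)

augment #1: 8→0→1→7 push 14
augment #2: 8→2→4→7 push 10
augment #3: 8→3→1→7 push 3
augment #4: 8→3→1→4→7 push 4
augment #5: 8→2→0→9→4→7 push 3
augment #6: 8→3→1→5→4→7 push 5
augment #7: 8→3→1→9→4→7 push 13
augment #8: 8→3→1→11→12→7 push 1
augment #9: 8→3→1→9→10→11→12→7 push 7
max flow = 60; residual-reachable set from 8 gives S-side
cut edges (S→T): {(1,7), (4,7), (11,12)} total cap 60

Min-cut arcs: {(1,7), (4,7), (11,12)} (total capacity 60)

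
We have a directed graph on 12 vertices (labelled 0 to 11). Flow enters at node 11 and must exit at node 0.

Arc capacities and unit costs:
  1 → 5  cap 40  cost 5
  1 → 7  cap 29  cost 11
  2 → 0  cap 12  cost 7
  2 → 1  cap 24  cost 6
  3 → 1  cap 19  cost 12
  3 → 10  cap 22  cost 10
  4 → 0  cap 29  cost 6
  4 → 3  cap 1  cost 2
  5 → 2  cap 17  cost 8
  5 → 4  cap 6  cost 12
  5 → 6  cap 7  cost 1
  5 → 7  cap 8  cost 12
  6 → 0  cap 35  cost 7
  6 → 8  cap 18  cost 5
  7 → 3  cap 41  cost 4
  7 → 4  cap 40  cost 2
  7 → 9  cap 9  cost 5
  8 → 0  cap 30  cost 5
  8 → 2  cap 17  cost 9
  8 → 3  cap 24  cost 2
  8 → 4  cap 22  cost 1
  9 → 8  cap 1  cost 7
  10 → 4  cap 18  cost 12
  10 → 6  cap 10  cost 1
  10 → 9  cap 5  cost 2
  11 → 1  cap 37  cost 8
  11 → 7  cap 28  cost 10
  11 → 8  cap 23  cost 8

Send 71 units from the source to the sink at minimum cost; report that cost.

Minimum cost for 71 units: 1313

shortest-cost path #1: 11→8→0 push 23 @ unit cost 13 (adds 299)
shortest-cost path #2: 11→7→4→0 push 28 @ unit cost 18 (adds 504)
shortest-cost path #3: 11→1→5→6→0 push 7 @ unit cost 21 (adds 147)
shortest-cost path #4: 11→1→7→4→0 push 1 @ unit cost 27 (adds 27)
shortest-cost path #5: 11→1→5→2→0 push 12 @ unit cost 28 (adds 336)
total cost = 1313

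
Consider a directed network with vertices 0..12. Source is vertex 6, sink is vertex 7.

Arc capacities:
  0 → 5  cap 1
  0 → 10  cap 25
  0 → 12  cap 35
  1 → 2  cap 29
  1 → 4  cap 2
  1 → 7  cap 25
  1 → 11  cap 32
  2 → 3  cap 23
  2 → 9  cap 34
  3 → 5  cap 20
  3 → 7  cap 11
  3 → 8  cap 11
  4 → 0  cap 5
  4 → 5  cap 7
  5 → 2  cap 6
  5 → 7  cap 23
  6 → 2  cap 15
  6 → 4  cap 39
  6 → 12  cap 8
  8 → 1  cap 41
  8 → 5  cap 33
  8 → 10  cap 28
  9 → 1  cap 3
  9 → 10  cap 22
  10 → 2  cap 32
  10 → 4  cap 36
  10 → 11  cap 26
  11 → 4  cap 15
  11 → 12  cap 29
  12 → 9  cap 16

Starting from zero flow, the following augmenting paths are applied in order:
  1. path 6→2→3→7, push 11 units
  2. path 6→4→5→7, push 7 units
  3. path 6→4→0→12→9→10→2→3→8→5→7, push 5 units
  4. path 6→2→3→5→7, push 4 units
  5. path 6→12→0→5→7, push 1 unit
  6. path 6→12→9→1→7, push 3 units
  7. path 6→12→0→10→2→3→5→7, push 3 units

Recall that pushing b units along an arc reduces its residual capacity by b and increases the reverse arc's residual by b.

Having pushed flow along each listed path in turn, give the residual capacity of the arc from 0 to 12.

Residual capacity of (0,12): 34

after path 1 (6→2→3→7, push 11): res(0,12)=35
after path 2 (6→4→5→7, push 7): res(0,12)=35
after path 3 (6→4→0→12→9→10→2→3→8→5→7, push 5): res(0,12)=30
after path 4 (6→2→3→5→7, push 4): res(0,12)=30
after path 5 (6→12→0→5→7, push 1): res(0,12)=31
after path 6 (6→12→9→1→7, push 3): res(0,12)=31
after path 7 (6→12→0→10→2→3→5→7, push 3): res(0,12)=34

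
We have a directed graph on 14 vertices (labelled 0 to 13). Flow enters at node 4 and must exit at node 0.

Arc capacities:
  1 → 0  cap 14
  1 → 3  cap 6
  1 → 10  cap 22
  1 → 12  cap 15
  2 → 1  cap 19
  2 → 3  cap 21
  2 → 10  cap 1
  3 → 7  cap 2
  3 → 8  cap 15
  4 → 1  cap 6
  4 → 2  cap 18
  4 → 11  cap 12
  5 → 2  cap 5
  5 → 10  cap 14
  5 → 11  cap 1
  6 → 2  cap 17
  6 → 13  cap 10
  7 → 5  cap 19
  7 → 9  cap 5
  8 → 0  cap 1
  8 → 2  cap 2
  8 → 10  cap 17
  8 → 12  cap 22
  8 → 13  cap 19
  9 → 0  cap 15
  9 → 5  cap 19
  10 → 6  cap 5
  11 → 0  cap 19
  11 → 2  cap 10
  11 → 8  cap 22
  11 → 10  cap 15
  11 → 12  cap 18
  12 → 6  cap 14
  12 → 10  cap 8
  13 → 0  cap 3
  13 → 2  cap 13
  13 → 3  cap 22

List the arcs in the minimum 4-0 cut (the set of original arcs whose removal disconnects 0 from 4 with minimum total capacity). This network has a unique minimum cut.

Min-cut arcs: {(1,0), (3,7), (4,11), (8,0), (13,0)} (total capacity 32)

augment #1: 4→1→0 push 6
augment #2: 4→11→0 push 12
augment #3: 4→2→1→0 push 8
augment #4: 4→2→3→8→0 push 1
augment #5: 4→2→3→7→9→0 push 2
augment #6: 4→2→3→8→13→0 push 3
max flow = 32; residual-reachable set from 4 gives S-side
cut edges (S→T): {(1,0), (3,7), (4,11), (8,0), (13,0)} total cap 32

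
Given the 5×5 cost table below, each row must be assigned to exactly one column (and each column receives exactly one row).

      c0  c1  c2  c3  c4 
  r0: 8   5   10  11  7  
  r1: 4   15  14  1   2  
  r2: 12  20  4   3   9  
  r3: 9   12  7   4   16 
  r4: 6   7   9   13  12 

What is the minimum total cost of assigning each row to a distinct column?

optimal assignment: row0→col1 (cost 5), row1→col4 (cost 2), row2→col2 (cost 4), row3→col3 (cost 4), row4→col0 (cost 6)
total = 5 + 2 + 4 + 4 + 6 = 21

Minimum assignment cost: 21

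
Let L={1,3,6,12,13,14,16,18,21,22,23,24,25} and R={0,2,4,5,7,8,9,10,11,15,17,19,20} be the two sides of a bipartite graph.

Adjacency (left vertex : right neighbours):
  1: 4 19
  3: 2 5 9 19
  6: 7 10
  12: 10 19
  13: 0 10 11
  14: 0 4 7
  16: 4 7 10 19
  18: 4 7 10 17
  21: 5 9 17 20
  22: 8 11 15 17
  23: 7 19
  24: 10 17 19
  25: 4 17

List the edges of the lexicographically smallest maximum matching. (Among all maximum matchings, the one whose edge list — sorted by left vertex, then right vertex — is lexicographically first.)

|M| = 10 (so the lex-smallest maximum matching has 10 edges)
process left vertices in ascending order; for each, take the smallest-labelled available neighbour that still permits 10 edges overall, or leave it unmatched if none does
lex-smallest matching: {1-4, 3-2, 6-7, 12-10, 13-11, 14-0, 16-19, 18-17, 21-5, 22-8}

Lex-smallest maximum matching: {(1,4), (3,2), (6,7), (12,10), (13,11), (14,0), (16,19), (18,17), (21,5), (22,8)}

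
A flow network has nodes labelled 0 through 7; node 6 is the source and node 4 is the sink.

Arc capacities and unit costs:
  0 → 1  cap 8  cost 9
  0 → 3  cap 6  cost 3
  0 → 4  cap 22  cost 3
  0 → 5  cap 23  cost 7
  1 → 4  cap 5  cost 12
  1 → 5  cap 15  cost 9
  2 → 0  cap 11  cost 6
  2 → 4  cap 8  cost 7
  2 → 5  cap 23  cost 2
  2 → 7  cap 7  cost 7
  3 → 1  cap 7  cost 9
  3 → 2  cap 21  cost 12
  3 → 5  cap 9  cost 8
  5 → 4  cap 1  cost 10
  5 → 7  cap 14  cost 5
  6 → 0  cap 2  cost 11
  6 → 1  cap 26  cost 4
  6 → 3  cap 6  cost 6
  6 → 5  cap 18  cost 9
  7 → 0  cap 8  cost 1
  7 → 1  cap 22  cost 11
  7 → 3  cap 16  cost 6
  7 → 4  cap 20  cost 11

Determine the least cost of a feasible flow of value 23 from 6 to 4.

shortest-cost path #1: 6→0→4 push 2 @ unit cost 14 (adds 28)
shortest-cost path #2: 6→1→4 push 5 @ unit cost 16 (adds 80)
shortest-cost path #3: 6→5→7→0→4 push 8 @ unit cost 18 (adds 144)
shortest-cost path #4: 6→5→4 push 1 @ unit cost 19 (adds 19)
shortest-cost path #5: 6→5→7→4 push 6 @ unit cost 25 (adds 150)
shortest-cost path #6: 6→3→2→4 push 1 @ unit cost 25 (adds 25)
total cost = 446

Minimum cost for 23 units: 446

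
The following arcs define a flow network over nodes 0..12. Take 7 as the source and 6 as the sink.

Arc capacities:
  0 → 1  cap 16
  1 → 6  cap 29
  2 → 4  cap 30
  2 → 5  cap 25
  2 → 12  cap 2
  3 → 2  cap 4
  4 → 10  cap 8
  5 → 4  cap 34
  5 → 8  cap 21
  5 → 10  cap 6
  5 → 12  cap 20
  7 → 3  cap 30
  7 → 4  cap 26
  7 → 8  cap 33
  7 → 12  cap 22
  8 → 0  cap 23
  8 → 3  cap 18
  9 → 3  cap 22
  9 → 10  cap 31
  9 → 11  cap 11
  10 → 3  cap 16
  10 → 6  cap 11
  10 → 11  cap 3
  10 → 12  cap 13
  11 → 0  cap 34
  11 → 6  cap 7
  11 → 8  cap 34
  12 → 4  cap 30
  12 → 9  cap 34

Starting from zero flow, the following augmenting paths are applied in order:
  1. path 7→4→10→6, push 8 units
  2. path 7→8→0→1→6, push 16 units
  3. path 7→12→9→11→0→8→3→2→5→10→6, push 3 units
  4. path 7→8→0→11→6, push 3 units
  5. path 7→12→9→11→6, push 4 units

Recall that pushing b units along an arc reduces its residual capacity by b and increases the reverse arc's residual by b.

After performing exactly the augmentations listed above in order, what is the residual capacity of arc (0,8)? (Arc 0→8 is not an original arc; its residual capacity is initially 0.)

Residual capacity of (0,8): 16

after path 1 (7→4→10→6, push 8): res(0,8)=0
after path 2 (7→8→0→1→6, push 16): res(0,8)=16
after path 3 (7→12→9→11→0→8→3→2→5→10→6, push 3): res(0,8)=13
after path 4 (7→8→0→11→6, push 3): res(0,8)=16
after path 5 (7→12→9→11→6, push 4): res(0,8)=16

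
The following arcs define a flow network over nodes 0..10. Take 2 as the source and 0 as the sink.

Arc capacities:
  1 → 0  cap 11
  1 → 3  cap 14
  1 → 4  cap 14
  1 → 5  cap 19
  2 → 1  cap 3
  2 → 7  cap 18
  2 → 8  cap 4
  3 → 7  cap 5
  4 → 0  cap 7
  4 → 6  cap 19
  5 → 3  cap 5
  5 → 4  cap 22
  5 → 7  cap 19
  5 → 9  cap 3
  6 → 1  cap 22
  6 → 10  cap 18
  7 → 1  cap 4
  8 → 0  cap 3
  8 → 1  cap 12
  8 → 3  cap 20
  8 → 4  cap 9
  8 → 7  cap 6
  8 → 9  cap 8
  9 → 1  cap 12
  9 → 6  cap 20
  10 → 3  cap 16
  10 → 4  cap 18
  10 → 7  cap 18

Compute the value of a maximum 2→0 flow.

Maximum flow value: 11

augment #1: 2→1→0 bottleneck 3, total now 3
augment #2: 2→8→0 bottleneck 3, total now 6
augment #3: 2→7→1→0 bottleneck 4, total now 10
augment #4: 2→8→1→0 bottleneck 1, total now 11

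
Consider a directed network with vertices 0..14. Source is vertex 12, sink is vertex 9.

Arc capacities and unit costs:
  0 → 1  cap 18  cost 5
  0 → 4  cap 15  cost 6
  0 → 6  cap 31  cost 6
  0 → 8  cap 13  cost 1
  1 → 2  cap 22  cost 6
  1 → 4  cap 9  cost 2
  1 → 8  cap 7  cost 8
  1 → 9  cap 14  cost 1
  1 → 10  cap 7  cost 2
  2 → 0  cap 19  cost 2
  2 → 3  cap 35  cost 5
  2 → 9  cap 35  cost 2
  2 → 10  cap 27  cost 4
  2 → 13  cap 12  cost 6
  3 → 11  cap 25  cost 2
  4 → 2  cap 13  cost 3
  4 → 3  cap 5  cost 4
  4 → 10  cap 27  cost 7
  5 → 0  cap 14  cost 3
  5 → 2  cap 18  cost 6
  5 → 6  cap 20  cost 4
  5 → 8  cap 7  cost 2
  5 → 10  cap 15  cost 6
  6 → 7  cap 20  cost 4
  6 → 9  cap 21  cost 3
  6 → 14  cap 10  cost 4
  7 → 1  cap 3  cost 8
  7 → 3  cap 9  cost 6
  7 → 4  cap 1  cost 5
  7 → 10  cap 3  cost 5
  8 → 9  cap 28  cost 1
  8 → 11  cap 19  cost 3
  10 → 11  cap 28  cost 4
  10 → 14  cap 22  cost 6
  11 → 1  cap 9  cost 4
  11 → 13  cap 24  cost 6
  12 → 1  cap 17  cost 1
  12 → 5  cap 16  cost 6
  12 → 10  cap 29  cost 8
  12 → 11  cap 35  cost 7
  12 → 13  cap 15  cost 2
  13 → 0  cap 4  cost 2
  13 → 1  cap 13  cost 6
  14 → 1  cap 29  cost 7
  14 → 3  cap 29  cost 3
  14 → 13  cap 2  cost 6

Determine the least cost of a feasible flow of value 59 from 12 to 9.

Minimum cost for 59 units: 633

shortest-cost path #1: 12→1→9 push 14 @ unit cost 2 (adds 28)
shortest-cost path #2: 12→13→0→8→9 push 4 @ unit cost 6 (adds 24)
shortest-cost path #3: 12→1→4→2→9 push 3 @ unit cost 8 (adds 24)
shortest-cost path #4: 12→5→8→9 push 7 @ unit cost 9 (adds 63)
shortest-cost path #5: 12→5→0→8→9 push 9 @ unit cost 11 (adds 99)
shortest-cost path #6: 12→13→1→4→2→9 push 6 @ unit cost 15 (adds 90)
shortest-cost path #7: 12→13→1→2→9 push 5 @ unit cost 16 (adds 80)
shortest-cost path #8: 12→11→1→2→9 push 9 @ unit cost 19 (adds 171)
shortest-cost path #9: 12→11→13→1→2→9 push 2 @ unit cost 27 (adds 54)
total cost = 633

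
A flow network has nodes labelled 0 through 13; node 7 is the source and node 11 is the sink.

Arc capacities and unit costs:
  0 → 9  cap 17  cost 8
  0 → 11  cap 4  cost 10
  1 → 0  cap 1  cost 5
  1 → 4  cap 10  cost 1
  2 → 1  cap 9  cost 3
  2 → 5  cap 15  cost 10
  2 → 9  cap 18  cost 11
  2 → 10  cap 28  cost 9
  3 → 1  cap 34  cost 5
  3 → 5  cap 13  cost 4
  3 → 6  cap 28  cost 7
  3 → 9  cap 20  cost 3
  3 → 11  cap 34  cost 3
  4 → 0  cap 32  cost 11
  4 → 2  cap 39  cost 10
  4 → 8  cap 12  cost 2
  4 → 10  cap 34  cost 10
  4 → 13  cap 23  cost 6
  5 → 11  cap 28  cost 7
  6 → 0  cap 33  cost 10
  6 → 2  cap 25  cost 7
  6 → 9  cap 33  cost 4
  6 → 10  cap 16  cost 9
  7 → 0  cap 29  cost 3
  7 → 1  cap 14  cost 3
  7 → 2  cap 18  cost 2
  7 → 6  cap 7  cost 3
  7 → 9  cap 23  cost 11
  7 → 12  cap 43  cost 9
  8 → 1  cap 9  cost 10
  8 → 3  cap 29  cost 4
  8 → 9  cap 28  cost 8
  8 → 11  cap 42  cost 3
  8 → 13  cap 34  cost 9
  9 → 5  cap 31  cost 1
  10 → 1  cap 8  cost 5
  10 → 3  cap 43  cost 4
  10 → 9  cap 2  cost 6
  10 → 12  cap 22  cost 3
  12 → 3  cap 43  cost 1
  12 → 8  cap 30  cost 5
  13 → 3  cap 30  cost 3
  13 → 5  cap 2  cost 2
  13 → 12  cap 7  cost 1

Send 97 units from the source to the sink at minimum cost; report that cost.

shortest-cost path #1: 7→1→4→8→11 push 10 @ unit cost 9 (adds 90)
shortest-cost path #2: 7→0→11 push 4 @ unit cost 13 (adds 52)
shortest-cost path #3: 7→12→3→11 push 34 @ unit cost 13 (adds 442)
shortest-cost path #4: 7→6→9→5→11 push 7 @ unit cost 15 (adds 105)
shortest-cost path #5: 7→12→8→11 push 9 @ unit cost 17 (adds 153)
shortest-cost path #6: 7→9→5→11 push 21 @ unit cost 19 (adds 399)
shortest-cost path #7: 7→2→10→12→8→11 push 12 @ unit cost 22 (adds 264)
total cost = 1505

Minimum cost for 97 units: 1505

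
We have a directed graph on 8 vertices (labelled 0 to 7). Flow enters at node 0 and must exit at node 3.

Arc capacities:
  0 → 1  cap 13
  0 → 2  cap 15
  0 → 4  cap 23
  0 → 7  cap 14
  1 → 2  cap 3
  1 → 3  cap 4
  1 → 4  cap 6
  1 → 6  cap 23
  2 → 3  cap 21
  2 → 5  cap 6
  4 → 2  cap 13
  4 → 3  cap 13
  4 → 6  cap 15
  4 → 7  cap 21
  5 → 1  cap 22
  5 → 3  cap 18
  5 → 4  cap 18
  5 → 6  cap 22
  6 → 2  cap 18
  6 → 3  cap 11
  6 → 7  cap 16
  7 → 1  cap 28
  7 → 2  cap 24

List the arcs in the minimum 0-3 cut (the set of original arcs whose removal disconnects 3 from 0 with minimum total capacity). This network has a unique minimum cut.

augment #1: 0→1→3 push 4
augment #2: 0→2→3 push 15
augment #3: 0→4→3 push 13
augment #4: 0→1→2→3 push 3
augment #5: 0→1→6→3 push 6
augment #6: 0→4→2→3 push 3
augment #7: 0→4→6→3 push 5
augment #8: 0→4→2→5→3 push 2
augment #9: 0→7→2→5→3 push 4
max flow = 55; residual-reachable set from 0 gives S-side
cut edges (S→T): {(1,3), (2,3), (2,5), (4,3), (6,3)} total cap 55

Min-cut arcs: {(1,3), (2,3), (2,5), (4,3), (6,3)} (total capacity 55)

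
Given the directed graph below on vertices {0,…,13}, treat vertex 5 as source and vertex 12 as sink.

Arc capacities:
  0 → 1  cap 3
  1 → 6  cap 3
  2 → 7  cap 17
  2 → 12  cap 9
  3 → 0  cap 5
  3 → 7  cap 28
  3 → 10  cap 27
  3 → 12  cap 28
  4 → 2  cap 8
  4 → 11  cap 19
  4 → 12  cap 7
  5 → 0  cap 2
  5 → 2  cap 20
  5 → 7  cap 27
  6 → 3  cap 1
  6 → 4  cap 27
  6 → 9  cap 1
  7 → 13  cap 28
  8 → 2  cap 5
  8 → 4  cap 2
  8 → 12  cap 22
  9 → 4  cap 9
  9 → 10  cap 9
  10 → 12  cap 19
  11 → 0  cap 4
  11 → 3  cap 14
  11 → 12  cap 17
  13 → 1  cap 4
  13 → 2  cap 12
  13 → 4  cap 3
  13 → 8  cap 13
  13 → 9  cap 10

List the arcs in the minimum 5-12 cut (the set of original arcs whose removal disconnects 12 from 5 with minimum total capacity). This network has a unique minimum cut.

Min-cut arcs: {(1,6), (2,12), (13,4), (13,8), (13,9)} (total capacity 38)

augment #1: 5→2→12 push 9
augment #2: 5→7→13→4→12 push 3
augment #3: 5→7→13→8→12 push 13
augment #4: 5→0→1→6→3→12 push 1
augment #5: 5→0→1→6→4→12 push 1
augment #6: 5→7→13→9→4→12 push 3
augment #7: 5→7→13→9→10→12 push 7
augment #8: 5→7→13→1→6→4→11→12 push 1
max flow = 38; residual-reachable set from 5 gives S-side
cut edges (S→T): {(1,6), (2,12), (13,4), (13,8), (13,9)} total cap 38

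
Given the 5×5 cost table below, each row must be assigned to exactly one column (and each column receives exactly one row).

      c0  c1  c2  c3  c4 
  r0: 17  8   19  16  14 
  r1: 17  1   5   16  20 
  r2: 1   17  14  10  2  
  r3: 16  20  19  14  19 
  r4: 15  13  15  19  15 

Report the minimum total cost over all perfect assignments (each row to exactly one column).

Minimum assignment cost: 43

optimal assignment: row0→col1 (cost 8), row1→col2 (cost 5), row2→col0 (cost 1), row3→col3 (cost 14), row4→col4 (cost 15)
total = 8 + 5 + 1 + 14 + 15 = 43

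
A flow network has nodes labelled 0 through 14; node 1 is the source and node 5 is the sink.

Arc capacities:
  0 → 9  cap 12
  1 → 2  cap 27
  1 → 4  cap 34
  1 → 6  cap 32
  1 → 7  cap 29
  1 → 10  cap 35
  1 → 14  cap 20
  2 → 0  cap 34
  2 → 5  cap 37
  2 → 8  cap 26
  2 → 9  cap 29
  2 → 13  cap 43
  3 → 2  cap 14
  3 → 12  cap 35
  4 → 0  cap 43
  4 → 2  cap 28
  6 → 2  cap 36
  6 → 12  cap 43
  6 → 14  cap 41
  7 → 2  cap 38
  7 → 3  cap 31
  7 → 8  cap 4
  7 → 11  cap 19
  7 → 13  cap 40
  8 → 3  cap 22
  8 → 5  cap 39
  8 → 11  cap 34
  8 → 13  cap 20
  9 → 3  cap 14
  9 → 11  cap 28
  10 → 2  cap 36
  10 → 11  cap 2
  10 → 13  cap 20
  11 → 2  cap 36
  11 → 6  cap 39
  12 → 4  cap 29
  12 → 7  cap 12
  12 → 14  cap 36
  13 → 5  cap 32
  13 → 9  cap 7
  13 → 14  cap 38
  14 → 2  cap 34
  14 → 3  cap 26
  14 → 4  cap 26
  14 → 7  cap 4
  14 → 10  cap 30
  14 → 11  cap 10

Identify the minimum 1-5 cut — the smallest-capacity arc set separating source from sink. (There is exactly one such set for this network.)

Min-cut arcs: {(2,5), (2,8), (7,8), (13,5)} (total capacity 99)

augment #1: 1→2→5 push 27
augment #2: 1→4→2→5 push 10
augment #3: 1→7→8→5 push 4
augment #4: 1→7→13→5 push 25
augment #5: 1→10→13→5 push 7
augment #6: 1→4→2→8→5 push 18
augment #7: 1→6→2→8→5 push 8
max flow = 99; residual-reachable set from 1 gives S-side
cut edges (S→T): {(2,5), (2,8), (7,8), (13,5)} total cap 99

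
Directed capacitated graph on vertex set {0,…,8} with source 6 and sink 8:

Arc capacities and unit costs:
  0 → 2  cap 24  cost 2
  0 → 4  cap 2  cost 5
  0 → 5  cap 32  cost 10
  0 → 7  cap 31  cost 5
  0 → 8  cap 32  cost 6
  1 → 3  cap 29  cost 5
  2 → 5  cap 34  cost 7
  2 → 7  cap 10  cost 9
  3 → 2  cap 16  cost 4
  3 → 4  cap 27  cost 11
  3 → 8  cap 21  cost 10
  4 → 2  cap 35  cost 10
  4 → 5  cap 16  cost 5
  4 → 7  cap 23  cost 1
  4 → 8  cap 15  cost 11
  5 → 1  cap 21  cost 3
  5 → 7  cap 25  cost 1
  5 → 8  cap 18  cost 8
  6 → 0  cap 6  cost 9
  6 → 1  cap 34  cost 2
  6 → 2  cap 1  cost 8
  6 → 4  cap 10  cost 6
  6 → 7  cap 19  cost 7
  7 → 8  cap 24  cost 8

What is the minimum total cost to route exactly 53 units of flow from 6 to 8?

shortest-cost path #1: 6→7→8 push 19 @ unit cost 15 (adds 285)
shortest-cost path #2: 6→0→8 push 6 @ unit cost 15 (adds 90)
shortest-cost path #3: 6→4→7→8 push 5 @ unit cost 15 (adds 75)
shortest-cost path #4: 6→1→3→8 push 21 @ unit cost 17 (adds 357)
shortest-cost path #5: 6→4→8 push 2 @ unit cost 17 (adds 34)
total cost = 841

Minimum cost for 53 units: 841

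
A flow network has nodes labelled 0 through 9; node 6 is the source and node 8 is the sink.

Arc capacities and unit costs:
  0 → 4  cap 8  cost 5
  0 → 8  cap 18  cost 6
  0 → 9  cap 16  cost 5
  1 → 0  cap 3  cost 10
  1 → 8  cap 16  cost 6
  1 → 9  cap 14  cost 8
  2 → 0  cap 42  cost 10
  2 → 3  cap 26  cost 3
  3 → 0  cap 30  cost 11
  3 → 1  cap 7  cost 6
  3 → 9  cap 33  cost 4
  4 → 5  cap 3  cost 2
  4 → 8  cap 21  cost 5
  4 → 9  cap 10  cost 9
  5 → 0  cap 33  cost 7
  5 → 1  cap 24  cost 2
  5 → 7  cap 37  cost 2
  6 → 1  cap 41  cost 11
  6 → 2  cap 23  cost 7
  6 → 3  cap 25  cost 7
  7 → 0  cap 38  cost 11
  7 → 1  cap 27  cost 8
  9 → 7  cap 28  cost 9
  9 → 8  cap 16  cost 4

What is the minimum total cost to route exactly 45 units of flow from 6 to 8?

Minimum cost for 45 units: 811

shortest-cost path #1: 6→3→9→8 push 16 @ unit cost 15 (adds 240)
shortest-cost path #2: 6→1→8 push 16 @ unit cost 17 (adds 272)
shortest-cost path #3: 6→2→0→8 push 13 @ unit cost 23 (adds 299)
total cost = 811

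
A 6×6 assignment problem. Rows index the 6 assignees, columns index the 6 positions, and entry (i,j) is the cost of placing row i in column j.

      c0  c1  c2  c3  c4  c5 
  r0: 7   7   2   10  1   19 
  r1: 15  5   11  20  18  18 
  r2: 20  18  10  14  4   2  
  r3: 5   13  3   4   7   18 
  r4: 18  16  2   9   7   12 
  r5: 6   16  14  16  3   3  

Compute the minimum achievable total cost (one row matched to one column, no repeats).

Minimum assignment cost: 20

optimal assignment: row0→col4 (cost 1), row1→col1 (cost 5), row2→col5 (cost 2), row3→col3 (cost 4), row4→col2 (cost 2), row5→col0 (cost 6)
total = 1 + 5 + 2 + 4 + 2 + 6 = 20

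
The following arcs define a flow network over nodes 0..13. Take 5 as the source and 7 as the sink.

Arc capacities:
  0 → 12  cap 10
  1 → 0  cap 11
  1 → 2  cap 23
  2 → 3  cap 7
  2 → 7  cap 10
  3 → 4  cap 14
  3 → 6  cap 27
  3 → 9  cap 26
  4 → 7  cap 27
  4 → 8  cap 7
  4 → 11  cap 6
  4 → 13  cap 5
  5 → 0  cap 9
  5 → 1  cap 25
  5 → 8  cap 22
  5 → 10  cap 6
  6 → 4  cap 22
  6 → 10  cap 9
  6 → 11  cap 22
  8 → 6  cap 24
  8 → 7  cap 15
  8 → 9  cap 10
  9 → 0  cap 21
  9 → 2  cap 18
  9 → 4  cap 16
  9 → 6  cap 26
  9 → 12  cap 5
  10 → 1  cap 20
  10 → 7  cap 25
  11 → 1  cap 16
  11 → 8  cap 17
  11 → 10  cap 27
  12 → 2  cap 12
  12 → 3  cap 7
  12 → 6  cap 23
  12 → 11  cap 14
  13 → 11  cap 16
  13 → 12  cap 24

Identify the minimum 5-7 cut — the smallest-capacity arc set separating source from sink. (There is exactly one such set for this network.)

augment #1: 5→8→7 push 15
augment #2: 5→10→7 push 6
augment #3: 5→1→2→7 push 10
augment #4: 5→8→6→4→7 push 7
augment #5: 5→0→12→3→4→7 push 7
augment #6: 5→0→12→6→4→7 push 2
augment #7: 5→1→2→3→4→7 push 7
augment #8: 5→1→0→12→6→4→7 push 1
max flow = 55; residual-reachable set from 5 gives S-side
cut edges (S→T): {(0,12), (2,3), (2,7), (5,8), (5,10)} total cap 55

Min-cut arcs: {(0,12), (2,3), (2,7), (5,8), (5,10)} (total capacity 55)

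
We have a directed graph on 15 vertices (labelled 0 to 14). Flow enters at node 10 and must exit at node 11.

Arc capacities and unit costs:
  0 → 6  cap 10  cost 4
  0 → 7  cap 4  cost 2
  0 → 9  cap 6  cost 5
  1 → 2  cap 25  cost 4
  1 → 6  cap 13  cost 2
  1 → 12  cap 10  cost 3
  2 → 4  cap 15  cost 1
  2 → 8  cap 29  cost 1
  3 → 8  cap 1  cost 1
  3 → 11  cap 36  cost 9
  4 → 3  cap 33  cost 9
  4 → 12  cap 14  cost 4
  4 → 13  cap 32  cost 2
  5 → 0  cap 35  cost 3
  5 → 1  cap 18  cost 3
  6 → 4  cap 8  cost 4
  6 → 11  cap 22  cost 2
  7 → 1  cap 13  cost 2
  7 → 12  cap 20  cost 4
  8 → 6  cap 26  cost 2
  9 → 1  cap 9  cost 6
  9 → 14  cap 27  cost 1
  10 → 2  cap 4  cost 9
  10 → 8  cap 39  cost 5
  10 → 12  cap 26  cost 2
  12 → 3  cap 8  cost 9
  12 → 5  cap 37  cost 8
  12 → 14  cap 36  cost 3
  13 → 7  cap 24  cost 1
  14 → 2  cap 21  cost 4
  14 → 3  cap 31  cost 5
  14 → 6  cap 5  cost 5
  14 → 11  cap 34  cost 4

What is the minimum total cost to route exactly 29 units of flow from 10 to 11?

shortest-cost path #1: 10→12→14→11 push 26 @ unit cost 9 (adds 234)
shortest-cost path #2: 10→8→6→11 push 3 @ unit cost 9 (adds 27)
total cost = 261

Minimum cost for 29 units: 261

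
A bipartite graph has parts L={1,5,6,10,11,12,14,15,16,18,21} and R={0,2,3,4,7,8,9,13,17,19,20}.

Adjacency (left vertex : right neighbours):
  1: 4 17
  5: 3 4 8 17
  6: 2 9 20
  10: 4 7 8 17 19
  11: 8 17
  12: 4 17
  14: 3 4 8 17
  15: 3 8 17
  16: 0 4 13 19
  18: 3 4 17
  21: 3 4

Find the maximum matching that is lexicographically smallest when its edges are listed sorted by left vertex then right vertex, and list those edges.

Lex-smallest maximum matching: {(1,4), (5,3), (6,2), (10,7), (11,8), (12,17), (16,0)}

|M| = 7 (so the lex-smallest maximum matching has 7 edges)
process left vertices in ascending order; for each, take the smallest-labelled available neighbour that still permits 7 edges overall, or leave it unmatched if none does
lex-smallest matching: {1-4, 5-3, 6-2, 10-7, 11-8, 12-17, 16-0}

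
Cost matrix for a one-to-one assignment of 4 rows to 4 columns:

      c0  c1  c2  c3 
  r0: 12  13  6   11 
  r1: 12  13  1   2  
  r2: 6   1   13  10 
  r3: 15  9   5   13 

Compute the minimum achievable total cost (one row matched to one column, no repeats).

optimal assignment: row0→col0 (cost 12), row1→col3 (cost 2), row2→col1 (cost 1), row3→col2 (cost 5)
total = 12 + 2 + 1 + 5 = 20

Minimum assignment cost: 20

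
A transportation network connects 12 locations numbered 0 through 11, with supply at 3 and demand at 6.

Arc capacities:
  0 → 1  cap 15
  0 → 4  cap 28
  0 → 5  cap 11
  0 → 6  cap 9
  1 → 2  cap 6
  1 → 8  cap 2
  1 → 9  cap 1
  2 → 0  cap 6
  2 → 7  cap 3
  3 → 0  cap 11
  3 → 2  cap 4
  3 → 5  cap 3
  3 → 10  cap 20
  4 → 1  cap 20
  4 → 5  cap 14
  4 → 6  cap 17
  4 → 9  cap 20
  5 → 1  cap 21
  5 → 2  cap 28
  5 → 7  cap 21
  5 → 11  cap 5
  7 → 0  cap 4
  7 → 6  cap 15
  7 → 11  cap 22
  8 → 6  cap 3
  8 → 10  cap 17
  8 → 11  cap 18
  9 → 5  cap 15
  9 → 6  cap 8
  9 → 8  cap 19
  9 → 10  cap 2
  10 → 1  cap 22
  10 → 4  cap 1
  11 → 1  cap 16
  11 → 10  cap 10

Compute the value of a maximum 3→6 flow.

augment #1: 3→0→6 bottleneck 9, total now 9
augment #2: 3→0→4→6 bottleneck 2, total now 11
augment #3: 3→2→7→6 bottleneck 3, total now 14
augment #4: 3→5→7→6 bottleneck 3, total now 17
augment #5: 3→10→4→6 bottleneck 1, total now 18
augment #6: 3→2→0→4→6 bottleneck 1, total now 19
augment #7: 3→10→1→8→6 bottleneck 2, total now 21
augment #8: 3→10→1→9→6 bottleneck 1, total now 22
augment #9: 3→10→1→2→0→4→6 bottleneck 5, total now 27

Maximum flow value: 27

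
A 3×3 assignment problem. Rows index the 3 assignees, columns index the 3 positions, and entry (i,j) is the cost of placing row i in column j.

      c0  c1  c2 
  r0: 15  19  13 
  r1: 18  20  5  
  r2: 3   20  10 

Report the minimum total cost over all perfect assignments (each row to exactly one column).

Minimum assignment cost: 27

optimal assignment: row0→col1 (cost 19), row1→col2 (cost 5), row2→col0 (cost 3)
total = 19 + 5 + 3 = 27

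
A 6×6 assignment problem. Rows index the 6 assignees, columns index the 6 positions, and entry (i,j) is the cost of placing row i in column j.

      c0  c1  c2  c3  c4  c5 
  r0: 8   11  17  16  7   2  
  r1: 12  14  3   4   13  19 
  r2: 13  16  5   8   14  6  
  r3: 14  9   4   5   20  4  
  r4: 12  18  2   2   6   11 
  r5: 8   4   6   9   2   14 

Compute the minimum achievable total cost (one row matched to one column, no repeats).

optimal assignment: row0→col0 (cost 8), row1→col2 (cost 3), row2→col5 (cost 6), row3→col1 (cost 9), row4→col3 (cost 2), row5→col4 (cost 2)
total = 8 + 3 + 6 + 9 + 2 + 2 = 30

Minimum assignment cost: 30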